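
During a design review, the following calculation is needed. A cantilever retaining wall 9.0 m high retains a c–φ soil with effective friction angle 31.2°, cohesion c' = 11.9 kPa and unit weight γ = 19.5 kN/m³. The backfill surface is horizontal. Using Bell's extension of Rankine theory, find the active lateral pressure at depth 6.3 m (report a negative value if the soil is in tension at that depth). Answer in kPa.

K_a = (1 − sin φ)/(1 + sin φ) = 0.3175.
σ_a = K_a γ z − 2c√K_a = 0.3175×19.5×6.3 − 2×11.9×0.5635 = 25.59 kPa.

25.6 kPa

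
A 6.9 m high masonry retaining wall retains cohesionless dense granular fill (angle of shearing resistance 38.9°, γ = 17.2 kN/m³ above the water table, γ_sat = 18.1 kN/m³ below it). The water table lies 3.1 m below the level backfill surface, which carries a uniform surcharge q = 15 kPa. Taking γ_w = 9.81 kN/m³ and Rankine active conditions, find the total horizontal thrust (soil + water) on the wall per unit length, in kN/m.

K_a = tan²(45° − φ/2) = 0.2285.
γ' = 18.1 − 9.81 = 8.290 kN/m³. h₂ = H − d_w = 3.8 m.
σ'_h: at surface K_a·q = 3.428; at WT K_a(q+γd_w) = 15.61; at base K_a(q+γd_w+γ'h₂) = 22.81 kPa.
P₁ = ½(3.428+15.61)×3.1 = 29.51; P₂ = ½(15.61+22.81)×3.8 = 73.01; P_w = ½γ_w h₂² = 70.83.
Total = 29.51+73.01+70.83 = 173.3 kN/m.

173 kN/m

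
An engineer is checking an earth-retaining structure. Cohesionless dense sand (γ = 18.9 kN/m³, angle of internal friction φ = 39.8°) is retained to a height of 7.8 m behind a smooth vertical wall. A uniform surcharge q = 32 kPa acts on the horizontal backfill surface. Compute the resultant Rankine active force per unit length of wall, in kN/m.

K_a = tan²(45° − φ/2) = 0.2194.
Soil triangle: ½ K_a γ H² = 0.5×0.2194×18.9×7.8² = 126.2 kN/m.
Surcharge rectangle: K_a q H = 0.2194×32×7.8 = 54.77 kN/m.
Total = 126.2 + 54.77 = 180.9 kN/m.

181 kN/m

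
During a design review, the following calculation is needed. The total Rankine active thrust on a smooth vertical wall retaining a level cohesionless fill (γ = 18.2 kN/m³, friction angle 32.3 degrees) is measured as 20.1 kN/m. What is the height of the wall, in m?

2.70 m

K_a = 0.3035. P_a = ½ K_a γ H² ⇒ H = √(2P_a/(K_a γ)).
H = √(2×20.1/(0.3035×18.2)) = 2.698 m.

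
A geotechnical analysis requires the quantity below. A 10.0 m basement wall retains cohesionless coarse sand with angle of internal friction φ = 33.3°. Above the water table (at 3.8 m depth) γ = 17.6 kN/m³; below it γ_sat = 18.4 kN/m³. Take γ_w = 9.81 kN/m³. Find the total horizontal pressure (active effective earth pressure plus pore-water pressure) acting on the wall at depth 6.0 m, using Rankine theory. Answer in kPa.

46.6 kPa

K_a = (1 − sin φ)/(1 + sin φ) = 0.2911.
γ' = 18.4 − 9.81 = 8.590 kN/m³.
Effective vertical stress at 6.0 m: σ'_v = 17.6×3.8 + 8.590×2.20 = 85.78 kPa.
σ'_h = K_a σ'_v = 0.2911 × 85.78 = 24.97 kPa; u = γ_w × 2.20 = 21.58 kPa.
Total σ_h = 24.97 + 21.58 = 46.56 kPa.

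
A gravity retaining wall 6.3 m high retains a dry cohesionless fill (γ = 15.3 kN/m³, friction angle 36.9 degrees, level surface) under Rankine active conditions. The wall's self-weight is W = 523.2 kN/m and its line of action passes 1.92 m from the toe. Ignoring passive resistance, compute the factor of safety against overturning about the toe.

K_a = tan²(45° − 36.9°/2) = 0.2497.
P_a = ½K_aγH² = 0.5×0.2497×15.3×6.3² = 75.81 kN/m, acting at H/3 = 2.100 m above the base.
Overturning moment M_o = P_a × H/3 = 75.81 × 2.100 = 159.2.
Resisting moment M_r = W × 1.92 = 523.2 × 1.92 = 1005.
FS_overturning = M_r/M_o = 1005/159.2 = 6.310.

6.31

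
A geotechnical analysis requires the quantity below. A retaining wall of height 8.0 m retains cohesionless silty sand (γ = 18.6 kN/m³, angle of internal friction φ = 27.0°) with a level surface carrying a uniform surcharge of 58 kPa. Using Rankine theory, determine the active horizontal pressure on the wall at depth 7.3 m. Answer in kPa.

72.8 kPa

K_a = (1 − sin φ)/(1 + sin φ) = 0.3755.
σ_v = γz + q = 18.6 × 7.3 + 58 = 193.8 kPa.
σ_h = K_a σ_v = 0.3755 × 193.8 = 72.77 kPa.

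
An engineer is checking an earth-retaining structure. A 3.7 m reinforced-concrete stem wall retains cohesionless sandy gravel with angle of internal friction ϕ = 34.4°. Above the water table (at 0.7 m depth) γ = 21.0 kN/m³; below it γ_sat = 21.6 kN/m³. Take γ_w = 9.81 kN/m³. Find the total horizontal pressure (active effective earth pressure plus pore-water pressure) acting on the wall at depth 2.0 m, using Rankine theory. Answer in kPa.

K_a = (1 − sin φ)/(1 + sin φ) = 0.2780.
γ' = 21.6 − 9.81 = 11.79 kN/m³.
Effective vertical stress at 2.0 m: σ'_v = 21.0×0.7 + 11.79×1.30 = 30.03 kPa.
σ'_h = K_a σ'_v = 0.2780 × 30.03 = 8.347 kPa; u = γ_w × 1.30 = 12.75 kPa.
Total σ_h = 8.347 + 12.75 = 21.10 kPa.

21.1 kPa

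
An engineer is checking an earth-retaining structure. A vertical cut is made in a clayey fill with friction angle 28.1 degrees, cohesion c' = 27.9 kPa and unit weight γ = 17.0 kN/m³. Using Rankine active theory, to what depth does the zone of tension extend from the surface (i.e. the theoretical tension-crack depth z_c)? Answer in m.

K_a = tan²(45° − 28.1°/2) = 0.3596; √K_a = 0.5997.
The active pressure is zero where K_a γ z = 2c√K_a, so z_c = 2c/(γ√K_a) = 2×27.9/(17.0×0.5997) = 5.474 m.

5.47 m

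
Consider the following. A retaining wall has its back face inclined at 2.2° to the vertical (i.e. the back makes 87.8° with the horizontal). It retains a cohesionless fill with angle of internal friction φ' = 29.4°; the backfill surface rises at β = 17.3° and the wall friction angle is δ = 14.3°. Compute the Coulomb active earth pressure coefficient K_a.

K_a = sin²(α+φ) / [sin²α · sin(α−δ) · (1 + √{sin(φ+δ)sin(φ−β) / (sin(α−δ)sin(α+β))})²].
With α = 87.8°, φ = 29.4°, δ = 14.3°, β = 17.3°: K_a = 0.4243.

0.424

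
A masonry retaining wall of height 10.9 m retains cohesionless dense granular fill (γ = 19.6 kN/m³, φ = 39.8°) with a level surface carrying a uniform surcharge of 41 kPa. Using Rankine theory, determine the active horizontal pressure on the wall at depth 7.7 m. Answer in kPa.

K_a = (1 − sin φ)/(1 + sin φ) = 0.2194.
σ_v = γz + q = 19.6 × 7.7 + 41 = 191.9 kPa.
σ_h = K_a σ_v = 0.2194 × 191.9 = 42.11 kPa.

42.1 kPa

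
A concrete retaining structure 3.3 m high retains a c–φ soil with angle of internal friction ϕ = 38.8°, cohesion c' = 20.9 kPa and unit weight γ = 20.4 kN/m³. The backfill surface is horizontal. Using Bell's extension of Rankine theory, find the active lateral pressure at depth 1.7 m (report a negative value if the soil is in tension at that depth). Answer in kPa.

-12.1 kPa

K_a = (1 − sin φ)/(1 + sin φ) = 0.2296.
σ_a = K_a γ z − 2c√K_a = 0.2296×20.4×1.7 − 2×20.9×0.4791 = -12.07 kPa.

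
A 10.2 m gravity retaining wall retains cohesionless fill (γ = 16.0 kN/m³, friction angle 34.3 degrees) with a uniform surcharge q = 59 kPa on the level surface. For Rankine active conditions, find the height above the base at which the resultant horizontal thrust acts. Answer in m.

K_a = 0.2792.
Triangular part P₁ = ½K_aγH² = 232.4 at H/3 = 3.400 m; rectangular part P₂ = K_a q H = 168.0 at H/2 = 5.100 m.
ȳ = (P₁·3.400 + P₂·5.100)/(P₁+P₂) = 4.113 m.

4.11 m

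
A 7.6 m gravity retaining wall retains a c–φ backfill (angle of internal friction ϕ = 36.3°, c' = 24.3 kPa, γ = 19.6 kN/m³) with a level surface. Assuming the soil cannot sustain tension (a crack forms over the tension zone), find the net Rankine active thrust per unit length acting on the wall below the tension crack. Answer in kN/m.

K_a = 0.2563; √K_a = 0.5062.
Tension-crack depth z_c = 2c/(γ√K_a) = 2×24.3/(19.6×0.5062) = 4.898 m.
σ_a at base = K_a γ H − 2c√K_a = 0.2563×19.6×7.6 − 2×24.3×0.5062 = 13.57 kPa.
P_a = ½ × 13.57 × (H − z_c) = 0.5×13.57×2.702 = 18.33 kN/m.

18.3 kN/m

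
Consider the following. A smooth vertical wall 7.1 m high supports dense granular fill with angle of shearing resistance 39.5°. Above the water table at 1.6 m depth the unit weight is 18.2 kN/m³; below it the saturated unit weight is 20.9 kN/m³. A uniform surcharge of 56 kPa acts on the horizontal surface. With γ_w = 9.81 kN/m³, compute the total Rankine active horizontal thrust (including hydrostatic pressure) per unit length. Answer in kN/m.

315 kN/m

K_a = tan²(45° − φ/2) = 0.2224.
γ' = 20.9 − 9.81 = 11.09 kN/m³. h₂ = H − d_w = 5.5 m.
σ'_h: at surface K_a·q = 12.46; at WT K_a(q+γd_w) = 18.93; at base K_a(q+γd_w+γ'h₂) = 32.50 kPa.
P₁ = ½(12.46+18.93)×1.6 = 25.11; P₂ = ½(18.93+32.50)×5.5 = 141.4; P_w = ½γ_w h₂² = 148.4.
Total = 25.11+141.4+148.4 = 314.9 kN/m.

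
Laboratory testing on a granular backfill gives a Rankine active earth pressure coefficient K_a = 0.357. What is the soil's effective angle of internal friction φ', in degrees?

K_a = tan²(45° − φ/2) ⇒ 45° − φ/2 = arctan(√0.357) = 30.86°.
φ = 2(45° − 30.86°) = 28.28°.

28.3°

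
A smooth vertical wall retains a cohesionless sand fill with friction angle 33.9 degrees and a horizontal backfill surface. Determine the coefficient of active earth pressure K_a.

K_a = tan²(45° − φ/2) = tan²(28.05°) = 0.2839.

0.284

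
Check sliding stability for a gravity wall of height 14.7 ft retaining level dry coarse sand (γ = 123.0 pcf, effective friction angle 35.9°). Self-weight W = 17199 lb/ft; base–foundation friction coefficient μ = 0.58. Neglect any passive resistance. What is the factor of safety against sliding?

2.88

K_a = tan²(45° − 35.9°/2) = 0.2607.
P_a = ½K_aγH² = 0.5×0.2607×123.0×14.7² = 3465 lb/ft, acting at H/3 = 4.900 ft above the base.
FS_sliding = μW / P_a = 0.58×17199 / 3465 = 2.879.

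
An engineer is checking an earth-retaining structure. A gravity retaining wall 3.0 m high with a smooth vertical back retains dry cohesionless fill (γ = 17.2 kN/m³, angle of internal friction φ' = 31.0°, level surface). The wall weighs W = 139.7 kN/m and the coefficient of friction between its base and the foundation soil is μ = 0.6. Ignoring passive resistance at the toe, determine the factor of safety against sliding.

3.38

K_a = tan²(45° − 31.0°/2) = 0.3201.
P_a = ½K_aγH² = 0.5×0.3201×17.2×3.0² = 24.78 kN/m, acting at H/3 = 1.000 m above the base.
FS_sliding = μW / P_a = 0.6×139.7 / 24.78 = 3.383.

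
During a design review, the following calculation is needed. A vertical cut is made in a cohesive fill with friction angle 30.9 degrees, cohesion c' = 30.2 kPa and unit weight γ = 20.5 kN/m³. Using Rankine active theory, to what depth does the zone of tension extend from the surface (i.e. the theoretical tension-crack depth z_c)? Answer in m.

K_a = tan²(45° − 30.9°/2) = 0.3214; √K_a = 0.5669.
The active pressure is zero where K_a γ z = 2c√K_a, so z_c = 2c/(γ√K_a) = 2×30.2/(20.5×0.5669) = 5.197 m.

5.20 m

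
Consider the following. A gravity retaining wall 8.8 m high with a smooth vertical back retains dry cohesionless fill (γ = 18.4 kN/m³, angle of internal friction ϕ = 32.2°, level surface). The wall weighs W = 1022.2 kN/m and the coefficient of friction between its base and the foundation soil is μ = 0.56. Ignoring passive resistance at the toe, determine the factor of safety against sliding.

K_a = tan²(45° − 32.2°/2) = 0.3047.
P_a = ½K_aγH² = 0.5×0.3047×18.4×8.8² = 217.1 kN/m, acting at H/3 = 2.933 m above the base.
FS_sliding = μW / P_a = 0.56×1022.2 / 217.1 = 2.637.

2.64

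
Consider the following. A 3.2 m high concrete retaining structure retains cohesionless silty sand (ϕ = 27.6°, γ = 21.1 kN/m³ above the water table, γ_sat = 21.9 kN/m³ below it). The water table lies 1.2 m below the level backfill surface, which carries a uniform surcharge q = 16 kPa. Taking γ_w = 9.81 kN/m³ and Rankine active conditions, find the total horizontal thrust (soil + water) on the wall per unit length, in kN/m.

K_a = tan²(45° − φ/2) = 0.3668.
γ' = 21.9 − 9.81 = 12.09 kN/m³. h₂ = H − d_w = 2.0 m.
σ'_h: at surface K_a·q = 5.868; at WT K_a(q+γd_w) = 15.16; at base K_a(q+γd_w+γ'h₂) = 24.02 kPa.
P₁ = ½(5.868+15.16)×1.2 = 12.61; P₂ = ½(15.16+24.02)×2.0 = 39.18; P_w = ½γ_w h₂² = 19.62.
Total = 12.61+39.18+19.62 = 71.41 kN/m.

71.4 kN/m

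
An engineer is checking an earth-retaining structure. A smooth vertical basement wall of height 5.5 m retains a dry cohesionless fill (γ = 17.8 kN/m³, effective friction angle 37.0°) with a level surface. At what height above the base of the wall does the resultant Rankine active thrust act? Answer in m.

1.83 m

K_a = 0.2486.
The pressure distribution is triangular, so the resultant acts at H/3 above the base = 5.5/3 = 1.833 m.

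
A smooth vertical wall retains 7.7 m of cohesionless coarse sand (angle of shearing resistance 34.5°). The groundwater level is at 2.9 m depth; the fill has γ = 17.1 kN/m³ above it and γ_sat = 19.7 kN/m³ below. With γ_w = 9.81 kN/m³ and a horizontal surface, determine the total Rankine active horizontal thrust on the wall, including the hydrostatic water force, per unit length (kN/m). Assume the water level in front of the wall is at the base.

230 kN/m

K_a = tan²(45° − φ/2) = 0.2768.
γ' = 19.7 − 9.81 = 9.890 kN/m³. Depth below WT = 4.8 m.
σ'_h at WT = K_a γ d_w = 13.73 kPa; at base = 13.73 + K_a γ' × 4.8 = 26.87 kPa.
P₁ (0–2.9 m) = ½×13.73×2.9 = 19.90. P₂ (2.9–7.7 m) = ½(13.73+26.87)×4.8 = 97.43.
P_w = ½ γ_w h₂² = 0.5×9.81×4.8² = 113.0. Total = 19.90+97.43+113.0 = 230.3 kN/m.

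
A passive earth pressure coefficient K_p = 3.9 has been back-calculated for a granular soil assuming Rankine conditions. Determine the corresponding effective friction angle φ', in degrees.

K_p = (1+sin φ)/(1−sin φ) ⇒ sin φ = (K_p − 1)/(K_p + 1) = 0.5918.
φ = arcsin(0.5918) = 36.29°.

36.3°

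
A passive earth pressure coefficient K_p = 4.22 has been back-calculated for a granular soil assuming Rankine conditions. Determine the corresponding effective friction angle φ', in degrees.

38.1°

K_p = (1+sin φ)/(1−sin φ) ⇒ sin φ = (K_p − 1)/(K_p + 1) = 0.6169.
φ = arcsin(0.6169) = 38.09°.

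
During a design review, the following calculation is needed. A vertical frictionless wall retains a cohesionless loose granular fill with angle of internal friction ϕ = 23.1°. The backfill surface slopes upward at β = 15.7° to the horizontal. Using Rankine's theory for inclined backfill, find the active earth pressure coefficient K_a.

K_a = cos β · (cos β − √(cos²β − cos²φ)) / (cos β + √(cos²β − cos²φ)).
cos β = 0.9627, cos φ = 0.9198, √(cos²β − cos²φ) = 0.2841.
K_a = 0.9627 × (0.9627 − 0.2841)/(0.9627 + 0.2841) = 0.5240.

0.524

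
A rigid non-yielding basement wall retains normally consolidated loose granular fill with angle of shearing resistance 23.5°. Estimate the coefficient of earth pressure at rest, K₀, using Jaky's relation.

0.601

K₀ = 1 − sin φ' = 1 − sin 23.5° = 0.6013.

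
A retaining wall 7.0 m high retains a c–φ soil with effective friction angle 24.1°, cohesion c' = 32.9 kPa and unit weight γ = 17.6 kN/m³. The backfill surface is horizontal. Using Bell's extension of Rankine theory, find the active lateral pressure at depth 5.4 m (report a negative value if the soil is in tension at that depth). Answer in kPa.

K_a = (1 − sin φ)/(1 + sin φ) = 0.4201.
σ_a = K_a γ z − 2c√K_a = 0.4201×17.6×5.4 − 2×32.9×0.6482 = -2.721 kPa.

-2.72 kPa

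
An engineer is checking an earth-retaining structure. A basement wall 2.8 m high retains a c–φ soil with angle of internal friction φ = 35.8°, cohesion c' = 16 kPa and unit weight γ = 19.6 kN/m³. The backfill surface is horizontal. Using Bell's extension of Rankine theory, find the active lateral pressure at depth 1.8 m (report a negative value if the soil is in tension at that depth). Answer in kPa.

K_a = (1 − sin φ)/(1 + sin φ) = 0.2619.
σ_a = K_a γ z − 2c√K_a = 0.2619×19.6×1.8 − 2×16×0.5117 = -7.137 kPa.

-7.14 kPa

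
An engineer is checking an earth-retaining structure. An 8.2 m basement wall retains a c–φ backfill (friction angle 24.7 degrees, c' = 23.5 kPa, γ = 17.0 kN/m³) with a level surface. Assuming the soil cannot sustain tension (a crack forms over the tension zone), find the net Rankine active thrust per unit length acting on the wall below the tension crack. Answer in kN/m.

K_a = 0.4106; √K_a = 0.6408.
Tension-crack depth z_c = 2c/(γ√K_a) = 2×23.5/(17.0×0.6408) = 4.315 m.
σ_a at base = K_a γ H − 2c√K_a = 0.4106×17.0×8.2 − 2×23.5×0.6408 = 27.12 kPa.
P_a = ½ × 27.12 × (H − z_c) = 0.5×27.12×3.885 = 52.68 kN/m.

52.7 kN/m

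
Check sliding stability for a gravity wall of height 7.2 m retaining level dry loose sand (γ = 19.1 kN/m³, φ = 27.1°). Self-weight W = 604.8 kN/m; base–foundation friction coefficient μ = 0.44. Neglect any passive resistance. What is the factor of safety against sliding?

K_a = tan²(45° − 27.1°/2) = 0.3741.
P_a = ½K_aγH² = 0.5×0.3741×19.1×7.2² = 185.2 kN/m, acting at H/3 = 2.400 m above the base.
FS_sliding = μW / P_a = 0.44×604.8 / 185.2 = 1.437.

1.44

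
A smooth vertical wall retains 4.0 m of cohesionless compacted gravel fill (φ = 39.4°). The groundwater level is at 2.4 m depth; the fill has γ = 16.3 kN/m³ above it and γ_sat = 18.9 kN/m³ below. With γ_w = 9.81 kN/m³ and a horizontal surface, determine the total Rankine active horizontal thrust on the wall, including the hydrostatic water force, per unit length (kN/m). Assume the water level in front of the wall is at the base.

K_a = tan²(45° − φ/2) = 0.2234.
γ' = 18.9 − 9.81 = 9.090 kN/m³. Depth below WT = 1.6 m.
σ'_h at WT = K_a γ d_w = 8.741 kPa; at base = 8.741 + K_a γ' × 1.6 = 11.99 kPa.
P₁ (0–2.4 m) = ½×8.741×2.4 = 10.49. P₂ (2.4–4.0 m) = ½(8.741+11.99)×1.6 = 16.59.
P_w = ½ γ_w h₂² = 0.5×9.81×1.6² = 12.56. Total = 10.49+16.59+12.56 = 39.63 kN/m.

39.6 kN/m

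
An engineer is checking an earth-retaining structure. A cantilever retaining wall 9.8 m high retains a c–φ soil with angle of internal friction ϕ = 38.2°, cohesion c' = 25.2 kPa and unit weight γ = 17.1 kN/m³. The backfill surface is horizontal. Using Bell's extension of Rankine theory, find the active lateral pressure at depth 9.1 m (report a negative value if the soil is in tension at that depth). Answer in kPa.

12.2 kPa

K_a = (1 − sin φ)/(1 + sin φ) = 0.2358.
σ_a = K_a γ z − 2c√K_a = 0.2358×17.1×9.1 − 2×25.2×0.4856 = 12.22 kPa.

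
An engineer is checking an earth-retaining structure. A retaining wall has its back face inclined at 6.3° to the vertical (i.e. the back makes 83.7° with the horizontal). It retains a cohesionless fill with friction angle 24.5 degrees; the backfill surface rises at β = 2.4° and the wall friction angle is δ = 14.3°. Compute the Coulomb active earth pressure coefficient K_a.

0.432

K_a = sin²(α+φ) / [sin²α · sin(α−δ) · (1 + √{sin(φ+δ)sin(φ−β) / (sin(α−δ)sin(α+β))})²].
With α = 83.7°, φ = 24.5°, δ = 14.3°, β = 2.4°: K_a = 0.4323.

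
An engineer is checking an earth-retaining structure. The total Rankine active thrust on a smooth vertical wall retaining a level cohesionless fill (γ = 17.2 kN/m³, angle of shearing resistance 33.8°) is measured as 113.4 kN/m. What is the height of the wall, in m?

K_a = 0.2851. P_a = ½ K_a γ H² ⇒ H = √(2P_a/(K_a γ)).
H = √(2×113.4/(0.2851×17.2)) = 6.801 m.

6.80 m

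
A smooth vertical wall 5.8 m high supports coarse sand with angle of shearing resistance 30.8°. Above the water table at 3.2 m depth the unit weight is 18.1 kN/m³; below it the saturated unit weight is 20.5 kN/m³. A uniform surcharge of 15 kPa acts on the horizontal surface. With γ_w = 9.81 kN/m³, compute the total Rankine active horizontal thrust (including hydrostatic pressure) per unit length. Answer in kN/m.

K_a = tan²(45° − φ/2) = 0.3227.
γ' = 20.5 − 9.81 = 10.69 kN/m³. h₂ = H − d_w = 2.6 m.
σ'_h: at surface K_a·q = 4.841; at WT K_a(q+γd_w) = 23.53; at base K_a(q+γd_w+γ'h₂) = 32.50 kPa.
P₁ = ½(4.841+23.53)×3.2 = 45.40; P₂ = ½(23.53+32.50)×2.6 = 72.84; P_w = ½γ_w h₂² = 33.16.
Total = 45.40+72.84+33.16 = 151.4 kN/m.

151 kN/m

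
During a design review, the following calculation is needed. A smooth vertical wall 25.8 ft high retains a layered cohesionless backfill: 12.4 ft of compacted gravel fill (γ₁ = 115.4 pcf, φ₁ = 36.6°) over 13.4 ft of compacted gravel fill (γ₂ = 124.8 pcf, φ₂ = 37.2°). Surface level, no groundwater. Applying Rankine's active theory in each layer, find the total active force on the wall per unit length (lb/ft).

9730 lb/ft

K_a1 = tan²(45°−36.6°/2) = 0.2530; K_a2 = tan²(45°−37.2°/2) = 0.2464.
Layer 1: σ at base = K_a1 γ₁ h₁ = 362.0 psf; P₁ = ½×362.0×12.4 = 2244.
Layer 2: σ_v at top = γ₁h₁ = 1431; σ_h top = K_a2×1431 = 352.6; σ_h base = K_a2×(1431+124.8×13.4) = 764.7.
P₂ = ½(352.6+764.7)×13.4 = 7486. Total P_a = 2244+7486 = 9730 lb/ft.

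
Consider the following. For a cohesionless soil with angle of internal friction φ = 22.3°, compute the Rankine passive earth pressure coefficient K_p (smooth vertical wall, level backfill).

2.22

K_p = (1 + sin φ)/(1 − sin φ) = tan²(45° + 22.3°/2) = 2.223.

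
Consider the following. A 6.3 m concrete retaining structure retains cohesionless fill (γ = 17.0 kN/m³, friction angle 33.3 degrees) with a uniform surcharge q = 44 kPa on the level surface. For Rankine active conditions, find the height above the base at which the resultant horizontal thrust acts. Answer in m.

2.57 m

K_a = 0.2911.
Triangular part P₁ = ½K_aγH² = 98.22 at H/3 = 2.100 m; rectangular part P₂ = K_a q H = 80.70 at H/2 = 3.150 m.
ȳ = (P₁·2.100 + P₂·3.150)/(P₁+P₂) = 2.574 m.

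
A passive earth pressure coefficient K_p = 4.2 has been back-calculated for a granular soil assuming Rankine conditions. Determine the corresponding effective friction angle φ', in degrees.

38.0°

K_p = (1+sin φ)/(1−sin φ) ⇒ sin φ = (K_p − 1)/(K_p + 1) = 0.6154.
φ = arcsin(0.6154) = 37.98°.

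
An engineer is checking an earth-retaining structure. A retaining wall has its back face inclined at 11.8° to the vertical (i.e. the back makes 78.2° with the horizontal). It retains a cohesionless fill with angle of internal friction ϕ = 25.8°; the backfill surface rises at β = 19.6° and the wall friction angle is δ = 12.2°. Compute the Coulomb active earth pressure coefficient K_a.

K_a = sin²(α+φ) / [sin²α · sin(α−δ) · (1 + √{sin(φ+δ)sin(φ−β) / (sin(α−δ)sin(α+β))})²].
With α = 78.2°, φ = 25.8°, δ = 12.2°, β = 19.6°: K_a = 0.6658.

0.666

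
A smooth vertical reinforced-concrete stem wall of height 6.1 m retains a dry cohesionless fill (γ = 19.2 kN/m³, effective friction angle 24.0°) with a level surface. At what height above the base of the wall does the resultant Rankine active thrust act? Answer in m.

2.03 m

K_a = 0.4217.
The pressure distribution is triangular, so the resultant acts at H/3 above the base = 6.1/3 = 2.033 m.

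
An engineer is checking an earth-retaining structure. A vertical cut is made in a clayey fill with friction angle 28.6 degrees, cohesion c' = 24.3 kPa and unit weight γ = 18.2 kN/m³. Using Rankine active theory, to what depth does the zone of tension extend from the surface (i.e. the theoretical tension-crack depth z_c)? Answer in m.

4.50 m

K_a = tan²(45° − 28.6°/2) = 0.3525; √K_a = 0.5938.
The active pressure is zero where K_a γ z = 2c√K_a, so z_c = 2c/(γ√K_a) = 2×24.3/(18.2×0.5938) = 4.497 m.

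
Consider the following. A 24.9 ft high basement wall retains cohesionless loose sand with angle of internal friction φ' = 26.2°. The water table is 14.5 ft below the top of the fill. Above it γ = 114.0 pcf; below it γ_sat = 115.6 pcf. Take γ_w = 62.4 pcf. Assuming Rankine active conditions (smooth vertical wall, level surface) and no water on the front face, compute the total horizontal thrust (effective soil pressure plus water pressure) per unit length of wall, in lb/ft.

K_a = tan²(45° − φ/2) = 0.3874.
γ' = 115.6 − 62.4 = 53.20 pcf. Depth below WT = 10.4 ft.
σ'_h at WT = K_a γ d_w = 640.4 psf; at base = 640.4 + K_a γ' × 10.4 = 854.8 psf.
P₁ (0–14.5 ft) = ½×640.4×14.5 = 4643. P₂ (14.5–24.9 ft) = ½(640.4+854.8)×10.4 = 7775.
P_w = ½ γ_w h₂² = 0.5×62.4×10.4² = 3375. Total = 4643+7775+3375 = 15790 lb/ft.

15800 lb/ft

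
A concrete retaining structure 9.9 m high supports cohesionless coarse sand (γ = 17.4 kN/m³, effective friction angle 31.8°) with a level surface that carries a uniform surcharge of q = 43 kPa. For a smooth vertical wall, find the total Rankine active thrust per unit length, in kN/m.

396 kN/m

K_a = tan²(45° − φ/2) = 0.3098.
Soil triangle: ½ K_a γ H² = 0.5×0.3098×17.4×9.9² = 264.2 kN/m.
Surcharge rectangle: K_a q H = 0.3098×43×9.9 = 131.9 kN/m.
Total = 264.2 + 131.9 = 396.0 kN/m.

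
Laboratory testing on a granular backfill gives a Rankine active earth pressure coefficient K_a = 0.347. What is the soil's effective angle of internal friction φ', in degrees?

K_a = tan²(45° − φ/2) ⇒ 45° − φ/2 = arctan(√0.347) = 30.50°.
φ = 2(45° − 30.50°) = 29.00°.

29.0°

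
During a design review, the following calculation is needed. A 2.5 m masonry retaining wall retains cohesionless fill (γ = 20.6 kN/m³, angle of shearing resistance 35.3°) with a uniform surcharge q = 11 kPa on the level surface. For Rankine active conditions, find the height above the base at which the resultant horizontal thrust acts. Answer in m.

0.958 m

K_a = 0.2675.
Triangular part P₁ = ½K_aγH² = 17.22 at H/3 = 0.8333 m; rectangular part P₂ = K_a q H = 7.357 at H/2 = 1.250 m.
ȳ = (P₁·0.8333 + P₂·1.250)/(P₁+P₂) = 0.9580 m.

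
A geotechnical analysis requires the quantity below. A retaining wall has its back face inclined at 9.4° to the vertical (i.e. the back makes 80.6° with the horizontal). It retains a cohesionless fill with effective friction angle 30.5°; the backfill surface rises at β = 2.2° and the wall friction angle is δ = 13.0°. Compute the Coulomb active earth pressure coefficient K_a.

0.379

K_a = sin²(α+φ) / [sin²α · sin(α−δ) · (1 + √{sin(φ+δ)sin(φ−β) / (sin(α−δ)sin(α+β))})²].
With α = 80.6°, φ = 30.5°, δ = 13.0°, β = 2.2°: K_a = 0.3795.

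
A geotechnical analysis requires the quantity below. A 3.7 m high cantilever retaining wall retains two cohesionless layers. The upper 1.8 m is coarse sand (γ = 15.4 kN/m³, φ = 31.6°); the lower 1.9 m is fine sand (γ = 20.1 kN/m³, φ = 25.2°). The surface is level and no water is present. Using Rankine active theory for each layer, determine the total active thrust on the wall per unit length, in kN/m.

K_a1 = tan²(45°−31.6°/2) = 0.3123; K_a2 = tan²(45°−25.2°/2) = 0.4027.
Layer 1: σ at base = K_a1 γ₁ h₁ = 8.658 kPa; P₁ = ½×8.658×1.8 = 7.792.
Layer 2: σ_v at top = γ₁h₁ = 27.72; σ_h top = K_a2×27.72 = 11.16; σ_h base = K_a2×(27.72+20.1×1.9) = 26.54.
P₂ = ½(11.16+26.54)×1.9 = 35.82. Total P_a = 7.792+35.82 = 43.62 kN/m.

43.6 kN/m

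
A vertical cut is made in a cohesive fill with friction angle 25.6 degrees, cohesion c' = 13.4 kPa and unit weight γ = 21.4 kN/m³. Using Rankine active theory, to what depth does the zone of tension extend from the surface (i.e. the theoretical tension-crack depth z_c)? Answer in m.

K_a = tan²(45° − 25.6°/2) = 0.3966; √K_a = 0.6297.
The active pressure is zero where K_a γ z = 2c√K_a, so z_c = 2c/(γ√K_a) = 2×13.4/(21.4×0.6297) = 1.989 m.

1.99 m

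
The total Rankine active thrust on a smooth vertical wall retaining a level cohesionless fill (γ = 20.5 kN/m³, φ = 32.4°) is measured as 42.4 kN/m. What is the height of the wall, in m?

K_a = 0.3022. P_a = ½ K_a γ H² ⇒ H = √(2P_a/(K_a γ)).
H = √(2×42.4/(0.3022×20.5)) = 3.700 m.

3.70 m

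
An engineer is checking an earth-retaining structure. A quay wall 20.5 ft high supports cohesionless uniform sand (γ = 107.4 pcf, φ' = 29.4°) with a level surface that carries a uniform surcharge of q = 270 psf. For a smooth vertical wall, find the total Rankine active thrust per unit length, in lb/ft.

9600 lb/ft

K_a = tan²(45° − φ/2) = 0.3415.
Soil triangle: ½ K_a γ H² = 0.5×0.3415×107.4×20.5² = 7706 lb/ft.
Surcharge rectangle: K_a q H = 0.3415×270×20.5 = 1890 lb/ft.
Total = 7706 + 1890 = 9596 lb/ft.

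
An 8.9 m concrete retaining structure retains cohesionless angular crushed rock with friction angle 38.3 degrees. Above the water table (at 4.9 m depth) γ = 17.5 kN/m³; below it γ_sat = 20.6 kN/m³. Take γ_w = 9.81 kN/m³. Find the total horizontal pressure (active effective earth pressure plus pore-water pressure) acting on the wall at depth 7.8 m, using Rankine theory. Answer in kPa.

K_a = (1 − sin φ)/(1 + sin φ) = 0.2347.
γ' = 20.6 − 9.81 = 10.79 kN/m³.
Effective vertical stress at 7.8 m: σ'_v = 17.5×4.9 + 10.79×2.90 = 117.0 kPa.
σ'_h = K_a σ'_v = 0.2347 × 117.0 = 27.47 kPa; u = γ_w × 2.90 = 28.45 kPa.
Total σ_h = 27.47 + 28.45 = 55.92 kPa.

55.9 kPa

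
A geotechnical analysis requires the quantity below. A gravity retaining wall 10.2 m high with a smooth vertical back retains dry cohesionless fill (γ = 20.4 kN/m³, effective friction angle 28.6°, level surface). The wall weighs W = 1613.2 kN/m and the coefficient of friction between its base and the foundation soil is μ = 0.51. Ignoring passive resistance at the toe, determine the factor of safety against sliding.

K_a = tan²(45° − 28.6°/2) = 0.3525.
P_a = ½K_aγH² = 0.5×0.3525×20.4×10.2² = 374.1 kN/m, acting at H/3 = 3.400 m above the base.
FS_sliding = μW / P_a = 0.51×1613.2 / 374.1 = 2.199.

2.20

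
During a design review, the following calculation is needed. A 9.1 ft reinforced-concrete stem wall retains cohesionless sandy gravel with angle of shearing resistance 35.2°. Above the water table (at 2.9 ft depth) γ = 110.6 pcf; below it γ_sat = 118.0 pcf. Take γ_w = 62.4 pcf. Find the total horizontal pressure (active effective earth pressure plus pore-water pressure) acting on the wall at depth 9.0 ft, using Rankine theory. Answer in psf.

K_a = (1 − sin φ)/(1 + sin φ) = 0.2687.
γ' = 118.0 − 62.4 = 55.60 pcf.
Effective vertical stress at 9.0 ft: σ'_v = 110.6×2.9 + 55.60×6.10 = 659.9 psf.
σ'_h = K_a σ'_v = 0.2687 × 659.9 = 177.3 psf; u = γ_w × 6.10 = 380.6 psf.
Total σ_h = 177.3 + 380.6 = 557.9 psf.

558 psf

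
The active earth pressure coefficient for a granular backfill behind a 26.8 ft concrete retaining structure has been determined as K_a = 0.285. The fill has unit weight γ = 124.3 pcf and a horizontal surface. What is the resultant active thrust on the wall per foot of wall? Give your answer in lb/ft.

12700 lb/ft

P = ½ K_a γ H² = 0.5 × 0.285 × 124.3 × 26.8² = 12720 lb/ft.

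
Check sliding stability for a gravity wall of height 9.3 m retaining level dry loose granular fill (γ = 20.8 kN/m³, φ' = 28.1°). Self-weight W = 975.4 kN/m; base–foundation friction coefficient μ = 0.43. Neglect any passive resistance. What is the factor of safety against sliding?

1.30

K_a = tan²(45° − 28.1°/2) = 0.3596.
P_a = ½K_aγH² = 0.5×0.3596×20.8×9.3² = 323.5 kN/m, acting at H/3 = 3.100 m above the base.
FS_sliding = μW / P_a = 0.43×975.4 / 323.5 = 1.297.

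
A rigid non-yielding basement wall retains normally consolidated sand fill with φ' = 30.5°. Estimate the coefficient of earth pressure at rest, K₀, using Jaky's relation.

K₀ = 1 − sin φ' = 1 − sin 30.5° = 0.4925.

0.492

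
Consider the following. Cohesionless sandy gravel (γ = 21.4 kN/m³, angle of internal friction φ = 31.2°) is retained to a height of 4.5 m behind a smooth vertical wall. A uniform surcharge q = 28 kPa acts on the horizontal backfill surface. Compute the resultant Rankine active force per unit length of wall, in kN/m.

109 kN/m

K_a = tan²(45° − φ/2) = 0.3175.
Soil triangle: ½ K_a γ H² = 0.5×0.3175×21.4×4.5² = 68.79 kN/m.
Surcharge rectangle: K_a q H = 0.3175×28×4.5 = 40.00 kN/m.
Total = 68.79 + 40.00 = 108.8 kN/m.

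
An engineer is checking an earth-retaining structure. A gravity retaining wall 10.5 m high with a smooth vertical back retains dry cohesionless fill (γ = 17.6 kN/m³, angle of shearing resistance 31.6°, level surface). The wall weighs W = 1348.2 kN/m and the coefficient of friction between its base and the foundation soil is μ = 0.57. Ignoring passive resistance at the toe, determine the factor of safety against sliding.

2.54

K_a = tan²(45° − 31.6°/2) = 0.3123.
P_a = ½K_aγH² = 0.5×0.3123×17.6×10.5² = 303.0 kN/m, acting at H/3 = 3.500 m above the base.
FS_sliding = μW / P_a = 0.57×1348.2 / 303.0 = 2.536.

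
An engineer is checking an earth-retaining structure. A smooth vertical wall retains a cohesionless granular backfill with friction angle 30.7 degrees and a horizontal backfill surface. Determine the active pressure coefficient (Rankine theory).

K_a = (1 − sin φ)/(1 + sin φ) = (1 − sin 30.7°)/(1 + sin 30.7°) = 0.3240.

0.324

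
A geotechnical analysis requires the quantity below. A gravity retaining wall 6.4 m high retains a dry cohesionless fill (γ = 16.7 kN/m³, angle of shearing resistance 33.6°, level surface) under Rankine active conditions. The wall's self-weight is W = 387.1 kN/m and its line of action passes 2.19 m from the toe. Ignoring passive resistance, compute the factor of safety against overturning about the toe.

K_a = tan²(45° − 33.6°/2) = 0.2875.
P_a = ½K_aγH² = 0.5×0.2875×16.7×6.4² = 98.33 kN/m, acting at H/3 = 2.133 m above the base.
Overturning moment M_o = P_a × H/3 = 98.33 × 2.133 = 209.8.
Resisting moment M_r = W × 2.19 = 387.1 × 2.19 = 847.7.
FS_overturning = M_r/M_o = 847.7/209.8 = 4.041.

4.04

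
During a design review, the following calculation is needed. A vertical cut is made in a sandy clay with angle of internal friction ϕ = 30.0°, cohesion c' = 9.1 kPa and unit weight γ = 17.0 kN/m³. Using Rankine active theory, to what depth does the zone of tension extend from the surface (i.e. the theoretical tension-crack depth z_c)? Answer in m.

1.85 m

K_a = tan²(45° − 30.0°/2) = 0.3333; √K_a = 0.5774.
The active pressure is zero where K_a γ z = 2c√K_a, so z_c = 2c/(γ√K_a) = 2×9.1/(17.0×0.5774) = 1.854 m.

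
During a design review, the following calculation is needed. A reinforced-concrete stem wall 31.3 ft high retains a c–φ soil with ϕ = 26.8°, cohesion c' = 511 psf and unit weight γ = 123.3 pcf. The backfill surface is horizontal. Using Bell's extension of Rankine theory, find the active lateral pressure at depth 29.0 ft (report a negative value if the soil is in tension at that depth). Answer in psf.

K_a = (1 − sin φ)/(1 + sin φ) = 0.3785.
σ_a = K_a γ z − 2c√K_a = 0.3785×123.3×29.0 − 2×511×0.6152 = 724.6 psf.

725 psf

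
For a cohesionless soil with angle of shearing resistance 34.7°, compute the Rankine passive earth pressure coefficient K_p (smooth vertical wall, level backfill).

K_p = (1 + sin φ)/(1 − sin φ) = tan²(45° + 34.7°/2) = 3.643.

3.64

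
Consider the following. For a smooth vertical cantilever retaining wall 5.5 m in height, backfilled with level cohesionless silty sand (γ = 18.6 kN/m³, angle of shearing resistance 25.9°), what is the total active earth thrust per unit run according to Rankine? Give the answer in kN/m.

110 kN/m

K_a = tan²(45° − φ/2) = 0.3920.
P_a = ½ K_a γ H² = 0.5 × 0.3920 × 18.6 × 5.5² = 110.3 kN/m.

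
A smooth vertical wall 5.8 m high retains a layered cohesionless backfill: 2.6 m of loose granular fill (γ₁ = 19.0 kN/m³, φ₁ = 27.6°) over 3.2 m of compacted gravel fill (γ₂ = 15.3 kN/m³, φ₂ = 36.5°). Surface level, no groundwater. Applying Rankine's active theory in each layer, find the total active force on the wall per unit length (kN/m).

K_a1 = tan²(45°−27.6°/2) = 0.3668; K_a2 = tan²(45°−36.5°/2) = 0.2541.
Layer 1: σ at base = K_a1 γ₁ h₁ = 18.12 kPa; P₁ = ½×18.12×2.6 = 23.55.
Layer 2: σ_v at top = γ₁h₁ = 49.40; σ_h top = K_a2×49.40 = 12.55; σ_h base = K_a2×(49.40+15.3×3.2) = 24.99.
P₂ = ½(12.55+24.99)×3.2 = 60.06. Total P_a = 23.55+60.06 = 83.62 kN/m.

83.6 kN/m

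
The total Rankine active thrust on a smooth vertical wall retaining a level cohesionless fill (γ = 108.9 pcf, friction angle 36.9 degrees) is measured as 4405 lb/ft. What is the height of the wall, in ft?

K_a = 0.2497. P_a = ½ K_a γ H² ⇒ H = √(2P_a/(K_a γ)).
H = √(2×4405/(0.2497×108.9)) = 18.00 ft.

18.0 ft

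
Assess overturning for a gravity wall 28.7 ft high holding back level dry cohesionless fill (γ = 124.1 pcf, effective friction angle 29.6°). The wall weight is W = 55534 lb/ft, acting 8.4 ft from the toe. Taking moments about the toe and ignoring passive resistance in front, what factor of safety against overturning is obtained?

2.82

K_a = tan²(45° − 29.6°/2) = 0.3387.
P_a = ½K_aγH² = 0.5×0.3387×124.1×28.7² = 17310 lb/ft, acting at H/3 = 9.567 ft above the base.
Overturning moment M_o = P_a × H/3 = 17310 × 9.567 = 165600.
Resisting moment M_r = W × 8.4 = 55534 × 8.4 = 466500.
FS_overturning = M_r/M_o = 466500/165600 = 2.816.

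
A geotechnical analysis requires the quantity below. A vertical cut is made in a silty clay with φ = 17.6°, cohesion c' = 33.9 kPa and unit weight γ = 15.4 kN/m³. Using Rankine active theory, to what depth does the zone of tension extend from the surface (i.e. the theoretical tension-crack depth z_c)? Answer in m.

K_a = tan²(45° − 17.6°/2) = 0.5357; √K_a = 0.7319.
The active pressure is zero where K_a γ z = 2c√K_a, so z_c = 2c/(γ√K_a) = 2×33.9/(15.4×0.7319) = 6.015 m.

6.02 m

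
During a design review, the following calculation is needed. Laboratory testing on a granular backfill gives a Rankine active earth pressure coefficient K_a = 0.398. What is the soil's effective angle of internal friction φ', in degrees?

K_a = tan²(45° − φ/2) ⇒ 45° − φ/2 = arctan(√0.398) = 32.25°.
φ = 2(45° − 32.25°) = 25.51°.

25.5°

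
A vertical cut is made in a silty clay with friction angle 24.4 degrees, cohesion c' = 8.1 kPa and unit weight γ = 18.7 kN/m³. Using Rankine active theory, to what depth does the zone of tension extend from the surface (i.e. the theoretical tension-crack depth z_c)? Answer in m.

K_a = tan²(45° − 24.4°/2) = 0.4153; √K_a = 0.6445.
The active pressure is zero where K_a γ z = 2c√K_a, so z_c = 2c/(γ√K_a) = 2×8.1/(18.7×0.6445) = 1.344 m.

1.34 m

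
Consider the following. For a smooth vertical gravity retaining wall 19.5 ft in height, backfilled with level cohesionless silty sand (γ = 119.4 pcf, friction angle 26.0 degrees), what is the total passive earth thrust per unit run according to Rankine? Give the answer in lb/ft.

K_p = tan²(45° + φ/2) = 2.561.
P_p = ½ K_p γ H² = 0.5 × 2.561 × 119.4 × 19.5² = 58140 lb/ft.

58100 lb/ft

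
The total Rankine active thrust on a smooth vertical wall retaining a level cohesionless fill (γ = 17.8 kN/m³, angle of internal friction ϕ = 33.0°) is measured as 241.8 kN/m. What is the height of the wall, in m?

9.60 m

K_a = 0.2948. P_a = ½ K_a γ H² ⇒ H = √(2P_a/(K_a γ)).
H = √(2×241.8/(0.2948×17.8)) = 9.600 m.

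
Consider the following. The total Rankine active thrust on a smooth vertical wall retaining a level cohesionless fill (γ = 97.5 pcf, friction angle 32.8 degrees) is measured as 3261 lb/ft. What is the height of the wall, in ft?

K_a = 0.2973. P_a = ½ K_a γ H² ⇒ H = √(2P_a/(K_a γ)).
H = √(2×3261/(0.2973×97.5)) = 15.00 ft.

15.0 ft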